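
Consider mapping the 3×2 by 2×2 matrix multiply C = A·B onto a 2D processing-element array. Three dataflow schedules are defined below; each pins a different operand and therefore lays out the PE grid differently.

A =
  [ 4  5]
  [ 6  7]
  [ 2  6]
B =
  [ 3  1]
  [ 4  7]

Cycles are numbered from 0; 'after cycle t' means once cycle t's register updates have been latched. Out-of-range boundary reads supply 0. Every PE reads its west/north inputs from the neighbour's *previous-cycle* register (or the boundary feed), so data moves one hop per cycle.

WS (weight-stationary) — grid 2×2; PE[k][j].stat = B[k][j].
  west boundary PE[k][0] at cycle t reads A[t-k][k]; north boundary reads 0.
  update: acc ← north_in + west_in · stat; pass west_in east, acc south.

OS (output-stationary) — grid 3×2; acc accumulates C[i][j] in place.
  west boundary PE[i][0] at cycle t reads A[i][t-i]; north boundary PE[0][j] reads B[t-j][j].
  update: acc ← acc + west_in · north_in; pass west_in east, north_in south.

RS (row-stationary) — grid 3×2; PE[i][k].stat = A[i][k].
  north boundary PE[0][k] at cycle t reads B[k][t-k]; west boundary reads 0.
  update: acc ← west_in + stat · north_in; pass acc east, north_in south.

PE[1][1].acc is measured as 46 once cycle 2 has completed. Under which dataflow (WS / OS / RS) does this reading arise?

dataflow = RS

WS (2×2 grid), PE[1][1]:
  t=0 PE[1][1]: acc=0 h=0 v=0
  t=1 PE[1][1]: acc=0 h=0 v=0
  t=2 PE[1][1]: acc=39 h=5 v=39
OS (3×2 grid), PE[1][1]:
  t=0 PE[1][1]: acc=0 h=0 v=0
  t=1 PE[1][1]: acc=0 h=0 v=0
  t=2 PE[1][1]: acc=6 h=6 v=1
RS (3×2 grid), PE[1][1]:
  t=0 PE[1][1]: acc=0 h=0 v=0
  t=1 PE[1][1]: acc=0 h=0 v=0
  t=2 PE[1][1]: acc=46 h=46 v=4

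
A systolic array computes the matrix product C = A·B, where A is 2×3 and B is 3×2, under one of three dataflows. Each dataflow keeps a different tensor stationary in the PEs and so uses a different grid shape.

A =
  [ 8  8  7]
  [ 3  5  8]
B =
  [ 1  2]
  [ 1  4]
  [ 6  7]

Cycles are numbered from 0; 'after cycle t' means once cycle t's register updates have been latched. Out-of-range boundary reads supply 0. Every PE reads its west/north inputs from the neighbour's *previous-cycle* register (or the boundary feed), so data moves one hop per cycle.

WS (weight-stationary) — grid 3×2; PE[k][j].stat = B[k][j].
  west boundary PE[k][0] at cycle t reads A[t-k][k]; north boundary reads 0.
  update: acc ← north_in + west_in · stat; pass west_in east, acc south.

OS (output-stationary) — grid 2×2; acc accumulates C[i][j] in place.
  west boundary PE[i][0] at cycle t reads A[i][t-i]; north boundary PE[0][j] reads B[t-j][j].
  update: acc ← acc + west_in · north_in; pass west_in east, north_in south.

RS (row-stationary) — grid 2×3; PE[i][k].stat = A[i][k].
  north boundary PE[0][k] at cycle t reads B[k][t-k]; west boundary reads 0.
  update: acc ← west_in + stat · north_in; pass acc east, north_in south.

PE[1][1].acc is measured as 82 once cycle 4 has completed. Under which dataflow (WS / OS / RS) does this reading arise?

dataflow = OS

WS (3×2 grid), PE[1][1]:
  [0] (1,1) acc=0 (h:0 v:0)
  [1] (1,1) acc=0 (h:0 v:0)
  [2] (1,1) acc=48 (h:8 v:48)
  [3] (1,1) acc=26 (h:5 v:26)
  [4] (1,1) acc=0 (h:0 v:0)
OS (2×2 grid), PE[1][1]:
  [0] (1,1) acc=0 (h:0 v:0)
  [1] (1,1) acc=0 (h:0 v:0)
  [2] (1,1) acc=6 (h:3 v:2)
  [3] (1,1) acc=26 (h:5 v:4)
  [4] (1,1) acc=82 (h:8 v:7)
RS (2×3 grid), PE[1][1]:
  [0] (1,1) acc=0 (h:0 v:0)
  [1] (1,1) acc=0 (h:0 v:0)
  [2] (1,1) acc=8 (h:8 v:1)
  [3] (1,1) acc=26 (h:26 v:4)
  [4] (1,1) acc=0 (h:0 v:0)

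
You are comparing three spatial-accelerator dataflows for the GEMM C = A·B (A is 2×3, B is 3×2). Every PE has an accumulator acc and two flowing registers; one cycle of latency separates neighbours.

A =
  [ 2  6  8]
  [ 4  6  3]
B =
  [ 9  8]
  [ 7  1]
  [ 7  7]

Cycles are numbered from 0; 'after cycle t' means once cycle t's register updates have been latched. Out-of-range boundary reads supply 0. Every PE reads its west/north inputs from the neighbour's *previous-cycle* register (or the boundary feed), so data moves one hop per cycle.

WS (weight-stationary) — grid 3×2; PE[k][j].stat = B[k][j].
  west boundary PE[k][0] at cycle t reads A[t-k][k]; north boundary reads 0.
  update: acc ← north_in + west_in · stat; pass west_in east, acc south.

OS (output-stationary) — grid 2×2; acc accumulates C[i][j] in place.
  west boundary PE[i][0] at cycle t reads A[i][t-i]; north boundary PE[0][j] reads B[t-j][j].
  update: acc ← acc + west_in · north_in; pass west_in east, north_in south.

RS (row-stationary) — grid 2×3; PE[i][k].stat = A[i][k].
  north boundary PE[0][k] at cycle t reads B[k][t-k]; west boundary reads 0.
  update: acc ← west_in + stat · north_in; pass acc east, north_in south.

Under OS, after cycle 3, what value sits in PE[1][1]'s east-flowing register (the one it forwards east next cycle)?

Tracing OS — 2×2 array, target PE[1][1]:
  c0 r0c1: 0 / 0 / 0
  c0 r1c0: 0 / 0 / 0
  c0 r1c1: 0 / 0 / 0
  c1 r0c1: 16 / 2 / 8
  c1 r1c0: 36 / 4 / 9
  c1 r1c1: 0 / 0 / 0
  c2 r0c1: 22 / 6 / 1
  c2 r1c0: 78 / 6 / 7
  c2 r1c1: 32 / 4 / 8
  c3 r0c1: 78 / 8 / 7
  c3 r1c0: 99 / 3 / 7
  c3 r1c1: 38 / 6 / 1

register = 6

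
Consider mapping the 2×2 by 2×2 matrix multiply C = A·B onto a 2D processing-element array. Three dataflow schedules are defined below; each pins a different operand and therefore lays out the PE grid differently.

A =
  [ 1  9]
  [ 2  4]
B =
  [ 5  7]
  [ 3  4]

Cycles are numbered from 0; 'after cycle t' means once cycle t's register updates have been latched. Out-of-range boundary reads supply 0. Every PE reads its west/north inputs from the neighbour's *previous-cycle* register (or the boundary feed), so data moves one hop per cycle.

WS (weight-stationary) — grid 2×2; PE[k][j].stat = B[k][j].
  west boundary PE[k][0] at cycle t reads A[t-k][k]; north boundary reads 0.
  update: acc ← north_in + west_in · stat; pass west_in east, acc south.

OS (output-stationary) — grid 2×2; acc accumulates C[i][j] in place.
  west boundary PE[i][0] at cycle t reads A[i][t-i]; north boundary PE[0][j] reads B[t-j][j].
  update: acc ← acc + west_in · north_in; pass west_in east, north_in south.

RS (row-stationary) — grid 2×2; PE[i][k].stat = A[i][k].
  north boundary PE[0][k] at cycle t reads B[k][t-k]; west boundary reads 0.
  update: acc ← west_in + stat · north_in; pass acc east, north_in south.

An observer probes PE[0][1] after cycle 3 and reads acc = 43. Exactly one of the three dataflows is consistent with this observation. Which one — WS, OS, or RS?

dataflow = OS

Under WS (2×2), PE[0][1]:
  @0  [0,1]  acc 0  |  →0  ↓0
  @1  [0,1]  acc 7  |  →1  ↓7
  @2  [0,1]  acc 14  |  →2  ↓14
  @3  [0,1]  acc 0  |  →0  ↓0
Under OS (2×2), PE[0][1]:
  @0  [0,1]  acc 0  |  →0  ↓0
  @1  [0,1]  acc 7  |  →1  ↓7
  @2  [0,1]  acc 43  |  →9  ↓4
  @3  [0,1]  acc 43  |  →0  ↓0
Under RS (2×2), PE[0][1]:
  @0  [0,1]  acc 0  |  →0  ↓0
  @1  [0,1]  acc 32  |  →32  ↓3
  @2  [0,1]  acc 43  |  →43  ↓4
  @3  [0,1]  acc 0  |  →0  ↓0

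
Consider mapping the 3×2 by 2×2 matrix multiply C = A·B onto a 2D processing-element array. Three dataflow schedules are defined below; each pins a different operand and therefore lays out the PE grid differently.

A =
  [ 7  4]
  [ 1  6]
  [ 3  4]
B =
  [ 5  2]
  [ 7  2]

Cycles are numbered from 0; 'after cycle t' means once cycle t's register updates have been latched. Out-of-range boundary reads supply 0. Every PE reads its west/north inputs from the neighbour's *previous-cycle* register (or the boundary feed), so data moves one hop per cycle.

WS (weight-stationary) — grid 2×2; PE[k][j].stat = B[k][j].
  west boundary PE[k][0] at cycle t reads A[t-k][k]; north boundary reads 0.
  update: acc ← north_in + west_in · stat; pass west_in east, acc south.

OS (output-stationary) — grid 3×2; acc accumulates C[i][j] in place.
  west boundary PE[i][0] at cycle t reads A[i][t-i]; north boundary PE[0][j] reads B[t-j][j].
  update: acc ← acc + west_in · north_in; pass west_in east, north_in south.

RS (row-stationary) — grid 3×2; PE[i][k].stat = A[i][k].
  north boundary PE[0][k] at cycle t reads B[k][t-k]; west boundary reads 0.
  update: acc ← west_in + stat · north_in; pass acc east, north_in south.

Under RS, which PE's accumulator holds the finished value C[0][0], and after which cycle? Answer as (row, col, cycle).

RS: C[0][0] accumulates in PE[0][1]:
  after 0 — PE[0][1] acc=0, pass-E 0, pass-S 0
  after 1 — PE[0][1] acc=63, pass-E 63, pass-S 7

(row, col, cycle) = (0, 1, 1)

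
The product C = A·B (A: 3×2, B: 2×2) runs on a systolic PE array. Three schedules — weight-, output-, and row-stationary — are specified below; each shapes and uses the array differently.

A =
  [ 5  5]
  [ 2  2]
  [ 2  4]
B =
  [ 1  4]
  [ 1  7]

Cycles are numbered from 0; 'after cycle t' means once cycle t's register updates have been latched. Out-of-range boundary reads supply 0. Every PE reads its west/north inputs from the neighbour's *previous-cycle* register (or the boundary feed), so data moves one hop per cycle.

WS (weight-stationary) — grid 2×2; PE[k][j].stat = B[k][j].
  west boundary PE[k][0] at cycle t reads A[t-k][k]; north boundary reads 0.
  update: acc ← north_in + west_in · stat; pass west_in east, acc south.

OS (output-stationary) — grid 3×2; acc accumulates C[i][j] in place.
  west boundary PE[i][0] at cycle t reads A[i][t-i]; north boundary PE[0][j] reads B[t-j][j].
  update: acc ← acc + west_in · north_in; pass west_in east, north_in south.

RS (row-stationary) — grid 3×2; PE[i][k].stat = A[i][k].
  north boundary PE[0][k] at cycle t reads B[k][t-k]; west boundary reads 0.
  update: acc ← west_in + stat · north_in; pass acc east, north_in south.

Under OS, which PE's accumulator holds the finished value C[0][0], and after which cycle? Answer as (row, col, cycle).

OS: C[0][0] accumulates in PE[0][0]:
  @0  [0,0]  acc 5  |  →5  ↓1
  @1  [0,0]  acc 10  |  →5  ↓1

(row, col, cycle) = (0, 0, 1)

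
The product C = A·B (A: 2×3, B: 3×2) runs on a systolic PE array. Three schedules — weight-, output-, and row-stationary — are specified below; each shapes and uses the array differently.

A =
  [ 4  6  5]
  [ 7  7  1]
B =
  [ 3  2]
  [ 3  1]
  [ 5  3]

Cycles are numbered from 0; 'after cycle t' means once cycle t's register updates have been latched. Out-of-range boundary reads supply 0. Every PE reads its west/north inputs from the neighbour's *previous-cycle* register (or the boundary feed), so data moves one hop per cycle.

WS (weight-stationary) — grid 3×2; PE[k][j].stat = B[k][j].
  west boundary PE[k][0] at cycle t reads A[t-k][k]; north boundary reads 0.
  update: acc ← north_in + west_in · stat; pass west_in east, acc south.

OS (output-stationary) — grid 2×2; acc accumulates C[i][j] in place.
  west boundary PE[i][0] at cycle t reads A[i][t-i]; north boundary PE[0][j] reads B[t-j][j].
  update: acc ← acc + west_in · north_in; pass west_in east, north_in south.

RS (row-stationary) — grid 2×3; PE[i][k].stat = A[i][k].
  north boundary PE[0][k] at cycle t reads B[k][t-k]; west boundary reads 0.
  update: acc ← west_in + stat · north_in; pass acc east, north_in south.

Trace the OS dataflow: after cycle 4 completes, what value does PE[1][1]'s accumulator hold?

OS (2×2). Following PE[1][1] plus its west/north inputs:
  t=0 PE[0][1]: acc=0 h=0 v=0
  t=0 PE[1][0]: acc=0 h=0 v=0
  t=0 PE[1][1]: acc=0 h=0 v=0
  t=1 PE[0][1]: acc=8 h=4 v=2
  t=1 PE[1][0]: acc=21 h=7 v=3
  t=1 PE[1][1]: acc=0 h=0 v=0
  t=2 PE[0][1]: acc=14 h=6 v=1
  t=2 PE[1][0]: acc=42 h=7 v=3
  t=2 PE[1][1]: acc=14 h=7 v=2
  t=3 PE[0][1]: acc=29 h=5 v=3
  t=3 PE[1][0]: acc=47 h=1 v=5
  t=3 PE[1][1]: acc=21 h=7 v=1
  t=4 PE[0][1]: acc=29 h=0 v=0
  t=4 PE[1][0]: acc=47 h=0 v=0
  t=4 PE[1][1]: acc=24 h=1 v=3

PE[1][1].acc = 24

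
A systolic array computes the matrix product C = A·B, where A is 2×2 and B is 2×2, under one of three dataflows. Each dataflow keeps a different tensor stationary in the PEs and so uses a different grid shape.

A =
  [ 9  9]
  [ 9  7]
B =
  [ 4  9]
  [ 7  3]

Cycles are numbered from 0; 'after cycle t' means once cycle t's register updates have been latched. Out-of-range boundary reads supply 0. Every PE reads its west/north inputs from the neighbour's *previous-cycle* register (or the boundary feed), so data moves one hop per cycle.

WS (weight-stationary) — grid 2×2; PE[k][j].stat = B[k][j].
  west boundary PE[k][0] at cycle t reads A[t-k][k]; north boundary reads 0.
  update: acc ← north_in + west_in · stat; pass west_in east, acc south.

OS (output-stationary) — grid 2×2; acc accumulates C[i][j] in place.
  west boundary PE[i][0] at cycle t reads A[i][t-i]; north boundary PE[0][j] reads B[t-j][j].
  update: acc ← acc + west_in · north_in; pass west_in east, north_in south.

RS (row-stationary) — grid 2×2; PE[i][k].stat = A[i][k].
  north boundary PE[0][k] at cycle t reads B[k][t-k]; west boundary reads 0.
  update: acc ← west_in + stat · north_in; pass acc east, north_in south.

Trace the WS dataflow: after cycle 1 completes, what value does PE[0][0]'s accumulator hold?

PE[0][0].acc = 36

Tracing WS — 2×2 array, target PE[0][0]:
  t=0 PE[0][0]: acc=36 h=9 v=36
  t=1 PE[0][0]: acc=36 h=9 v=36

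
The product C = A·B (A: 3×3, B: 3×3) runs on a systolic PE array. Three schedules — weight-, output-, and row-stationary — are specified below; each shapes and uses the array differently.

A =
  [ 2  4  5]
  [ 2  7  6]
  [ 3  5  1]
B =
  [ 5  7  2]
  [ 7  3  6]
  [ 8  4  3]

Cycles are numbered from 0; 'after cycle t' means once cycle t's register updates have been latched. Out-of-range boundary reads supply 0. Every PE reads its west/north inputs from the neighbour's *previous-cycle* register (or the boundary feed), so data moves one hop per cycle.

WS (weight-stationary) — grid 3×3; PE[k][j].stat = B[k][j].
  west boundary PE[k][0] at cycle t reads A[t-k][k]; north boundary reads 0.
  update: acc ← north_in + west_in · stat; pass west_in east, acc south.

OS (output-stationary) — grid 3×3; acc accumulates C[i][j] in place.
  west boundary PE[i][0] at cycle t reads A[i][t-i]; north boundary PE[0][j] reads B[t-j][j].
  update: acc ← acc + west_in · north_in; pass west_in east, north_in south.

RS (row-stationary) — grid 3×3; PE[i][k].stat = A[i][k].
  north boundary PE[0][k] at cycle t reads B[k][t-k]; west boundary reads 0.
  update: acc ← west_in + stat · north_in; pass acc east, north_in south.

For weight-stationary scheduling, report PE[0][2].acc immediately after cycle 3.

WS 3×3: PE[0][2] cycle-by-cycle (with neighbour feeds):
  [0] (0,1) acc=0 (h:0 v:0)
  [0] (0,2) acc=0 (h:0 v:0)
  [1] (0,1) acc=14 (h:2 v:14)
  [1] (0,2) acc=0 (h:0 v:0)
  [2] (0,1) acc=14 (h:2 v:14)
  [2] (0,2) acc=4 (h:2 v:4)
  [3] (0,1) acc=21 (h:3 v:21)
  [3] (0,2) acc=4 (h:2 v:4)

PE[0][2].acc = 4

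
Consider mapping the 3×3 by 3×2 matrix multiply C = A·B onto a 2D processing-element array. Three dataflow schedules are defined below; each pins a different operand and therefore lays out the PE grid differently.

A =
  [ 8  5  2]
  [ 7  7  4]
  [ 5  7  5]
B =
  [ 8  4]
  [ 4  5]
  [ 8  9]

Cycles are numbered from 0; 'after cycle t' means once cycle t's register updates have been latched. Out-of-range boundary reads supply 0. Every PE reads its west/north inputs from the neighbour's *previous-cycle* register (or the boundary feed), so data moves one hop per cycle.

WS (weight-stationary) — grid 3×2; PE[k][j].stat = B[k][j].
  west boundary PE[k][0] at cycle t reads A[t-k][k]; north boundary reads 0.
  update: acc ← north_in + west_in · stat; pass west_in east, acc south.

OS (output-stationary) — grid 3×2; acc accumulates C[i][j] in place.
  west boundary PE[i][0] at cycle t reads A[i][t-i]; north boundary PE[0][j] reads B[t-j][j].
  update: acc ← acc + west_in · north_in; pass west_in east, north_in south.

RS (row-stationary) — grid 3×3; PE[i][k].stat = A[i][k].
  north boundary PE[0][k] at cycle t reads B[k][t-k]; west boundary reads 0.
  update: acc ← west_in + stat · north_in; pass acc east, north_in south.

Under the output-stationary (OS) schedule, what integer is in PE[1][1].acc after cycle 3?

PE[1][1].acc = 63

OS (3×2). Following PE[1][1] plus its west/north inputs:
  [0] (0,1) acc=0 (h:0 v:0)
  [0] (1,0) acc=0 (h:0 v:0)
  [0] (1,1) acc=0 (h:0 v:0)
  [1] (0,1) acc=32 (h:8 v:4)
  [1] (1,0) acc=56 (h:7 v:8)
  [1] (1,1) acc=0 (h:0 v:0)
  [2] (0,1) acc=57 (h:5 v:5)
  [2] (1,0) acc=84 (h:7 v:4)
  [2] (1,1) acc=28 (h:7 v:4)
  [3] (0,1) acc=75 (h:2 v:9)
  [3] (1,0) acc=116 (h:4 v:8)
  [3] (1,1) acc=63 (h:7 v:5)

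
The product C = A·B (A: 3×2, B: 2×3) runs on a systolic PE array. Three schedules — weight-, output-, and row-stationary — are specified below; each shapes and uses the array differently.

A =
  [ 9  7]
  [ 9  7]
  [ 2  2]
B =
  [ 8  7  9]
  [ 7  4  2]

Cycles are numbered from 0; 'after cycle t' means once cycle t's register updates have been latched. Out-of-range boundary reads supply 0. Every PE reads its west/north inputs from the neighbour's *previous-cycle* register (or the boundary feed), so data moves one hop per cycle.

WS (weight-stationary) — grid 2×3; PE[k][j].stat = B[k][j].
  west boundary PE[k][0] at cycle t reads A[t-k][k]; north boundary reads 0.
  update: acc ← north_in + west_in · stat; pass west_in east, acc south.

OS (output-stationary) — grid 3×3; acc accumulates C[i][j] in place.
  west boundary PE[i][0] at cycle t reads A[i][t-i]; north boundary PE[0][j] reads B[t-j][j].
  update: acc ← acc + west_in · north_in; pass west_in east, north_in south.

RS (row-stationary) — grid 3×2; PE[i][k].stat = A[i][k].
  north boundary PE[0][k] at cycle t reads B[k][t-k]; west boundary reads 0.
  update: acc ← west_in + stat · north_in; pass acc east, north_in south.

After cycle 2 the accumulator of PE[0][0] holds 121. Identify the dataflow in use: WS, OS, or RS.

— WS: 2×3; PE[0][0] trace:
  c0 r0c0: 72 / 9 / 72
  c1 r0c0: 72 / 9 / 72
  c2 r0c0: 16 / 2 / 16
— OS: 3×3; PE[0][0] trace:
  c0 r0c0: 72 / 9 / 8
  c1 r0c0: 121 / 7 / 7
  c2 r0c0: 121 / 0 / 0
— RS: 3×2; PE[0][0] trace:
  c0 r0c0: 72 / 72 / 8
  c1 r0c0: 63 / 63 / 7
  c2 r0c0: 81 / 81 / 9

dataflow = OS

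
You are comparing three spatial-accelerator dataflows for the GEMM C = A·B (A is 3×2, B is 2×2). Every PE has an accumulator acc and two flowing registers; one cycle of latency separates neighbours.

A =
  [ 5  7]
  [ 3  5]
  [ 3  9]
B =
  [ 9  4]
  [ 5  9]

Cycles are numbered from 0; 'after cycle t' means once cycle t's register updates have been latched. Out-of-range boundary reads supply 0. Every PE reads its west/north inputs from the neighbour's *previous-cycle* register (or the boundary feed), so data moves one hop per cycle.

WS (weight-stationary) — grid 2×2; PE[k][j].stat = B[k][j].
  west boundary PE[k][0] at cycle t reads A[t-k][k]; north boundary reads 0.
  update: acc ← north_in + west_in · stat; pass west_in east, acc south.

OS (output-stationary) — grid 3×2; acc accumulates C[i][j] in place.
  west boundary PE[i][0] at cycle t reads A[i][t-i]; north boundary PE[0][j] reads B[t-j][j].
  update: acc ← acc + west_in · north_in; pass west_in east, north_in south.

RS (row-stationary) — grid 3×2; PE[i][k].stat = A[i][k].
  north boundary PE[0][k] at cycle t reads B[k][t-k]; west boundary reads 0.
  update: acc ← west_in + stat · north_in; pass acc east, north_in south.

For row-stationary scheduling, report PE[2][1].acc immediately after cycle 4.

RS 3×2: PE[2][1] cycle-by-cycle (with neighbour feeds):
  step 0 · PE1,1: acc=0; fwd→0 fwd↓0
  step 0 · PE2,0: acc=0; fwd→0 fwd↓0
  step 0 · PE2,1: acc=0; fwd→0 fwd↓0
  step 1 · PE1,1: acc=0; fwd→0 fwd↓0
  step 1 · PE2,0: acc=0; fwd→0 fwd↓0
  step 1 · PE2,1: acc=0; fwd→0 fwd↓0
  step 2 · PE1,1: acc=52; fwd→52 fwd↓5
  step 2 · PE2,0: acc=27; fwd→27 fwd↓9
  step 2 · PE2,1: acc=0; fwd→0 fwd↓0
  step 3 · PE1,1: acc=57; fwd→57 fwd↓9
  step 3 · PE2,0: acc=12; fwd→12 fwd↓4
  step 3 · PE2,1: acc=72; fwd→72 fwd↓5
  step 4 · PE1,1: acc=0; fwd→0 fwd↓0
  step 4 · PE2,0: acc=0; fwd→0 fwd↓0
  step 4 · PE2,1: acc=93; fwd→93 fwd↓9

PE[2][1].acc = 93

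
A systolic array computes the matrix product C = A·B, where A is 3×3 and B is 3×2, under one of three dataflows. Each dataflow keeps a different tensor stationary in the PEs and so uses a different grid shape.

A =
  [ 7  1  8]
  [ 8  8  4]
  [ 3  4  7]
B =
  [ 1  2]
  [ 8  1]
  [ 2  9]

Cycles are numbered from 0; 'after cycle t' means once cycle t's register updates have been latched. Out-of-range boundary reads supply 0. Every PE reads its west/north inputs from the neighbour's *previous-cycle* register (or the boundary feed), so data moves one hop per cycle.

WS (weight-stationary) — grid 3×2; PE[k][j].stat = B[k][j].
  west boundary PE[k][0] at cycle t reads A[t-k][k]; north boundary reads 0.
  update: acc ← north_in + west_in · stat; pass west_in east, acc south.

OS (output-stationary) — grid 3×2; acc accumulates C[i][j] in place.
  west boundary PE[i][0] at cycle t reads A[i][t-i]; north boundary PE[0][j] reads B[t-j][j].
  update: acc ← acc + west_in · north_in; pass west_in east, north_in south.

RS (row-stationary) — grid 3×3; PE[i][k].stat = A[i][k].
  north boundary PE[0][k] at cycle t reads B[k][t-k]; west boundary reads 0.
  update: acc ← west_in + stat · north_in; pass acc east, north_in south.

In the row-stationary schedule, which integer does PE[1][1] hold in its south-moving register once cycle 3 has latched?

register = 1

RS 3×3: PE[1][1] cycle-by-cycle (with neighbour feeds):
  @0  [0,1]  acc 0  |  →0  ↓0
  @0  [1,0]  acc 0  |  →0  ↓0
  @0  [1,1]  acc 0  |  →0  ↓0
  @1  [0,1]  acc 15  |  →15  ↓8
  @1  [1,0]  acc 8  |  →8  ↓1
  @1  [1,1]  acc 0  |  →0  ↓0
  @2  [0,1]  acc 15  |  →15  ↓1
  @2  [1,0]  acc 16  |  →16  ↓2
  @2  [1,1]  acc 72  |  →72  ↓8
  @3  [0,1]  acc 0  |  →0  ↓0
  @3  [1,0]  acc 0  |  →0  ↓0
  @3  [1,1]  acc 24  |  →24  ↓1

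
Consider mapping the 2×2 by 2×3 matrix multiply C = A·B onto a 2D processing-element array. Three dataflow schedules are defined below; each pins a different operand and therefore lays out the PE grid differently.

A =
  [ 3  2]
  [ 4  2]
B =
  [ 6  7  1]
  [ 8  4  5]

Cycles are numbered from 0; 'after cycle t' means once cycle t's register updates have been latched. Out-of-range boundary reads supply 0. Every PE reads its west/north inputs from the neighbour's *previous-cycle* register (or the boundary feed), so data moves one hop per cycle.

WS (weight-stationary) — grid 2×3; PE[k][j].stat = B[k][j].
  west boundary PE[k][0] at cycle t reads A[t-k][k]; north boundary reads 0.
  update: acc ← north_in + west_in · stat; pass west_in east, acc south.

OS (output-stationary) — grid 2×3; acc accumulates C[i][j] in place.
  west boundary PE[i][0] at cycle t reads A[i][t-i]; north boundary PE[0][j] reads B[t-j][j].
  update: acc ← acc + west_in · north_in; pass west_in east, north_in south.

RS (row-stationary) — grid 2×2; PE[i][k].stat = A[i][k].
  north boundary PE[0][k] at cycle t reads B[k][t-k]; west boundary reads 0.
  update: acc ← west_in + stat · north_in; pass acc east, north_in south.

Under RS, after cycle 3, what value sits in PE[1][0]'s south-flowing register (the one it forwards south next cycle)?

RS on a 2×2 grid — tracing PE[1][0] and its feeders:
  c0 r0c0: 18 / 18 / 6
  c0 r1c0: 0 / 0 / 0
  c1 r0c0: 21 / 21 / 7
  c1 r1c0: 24 / 24 / 6
  c2 r0c0: 3 / 3 / 1
  c2 r1c0: 28 / 28 / 7
  c3 r0c0: 0 / 0 / 0
  c3 r1c0: 4 / 4 / 1

register = 1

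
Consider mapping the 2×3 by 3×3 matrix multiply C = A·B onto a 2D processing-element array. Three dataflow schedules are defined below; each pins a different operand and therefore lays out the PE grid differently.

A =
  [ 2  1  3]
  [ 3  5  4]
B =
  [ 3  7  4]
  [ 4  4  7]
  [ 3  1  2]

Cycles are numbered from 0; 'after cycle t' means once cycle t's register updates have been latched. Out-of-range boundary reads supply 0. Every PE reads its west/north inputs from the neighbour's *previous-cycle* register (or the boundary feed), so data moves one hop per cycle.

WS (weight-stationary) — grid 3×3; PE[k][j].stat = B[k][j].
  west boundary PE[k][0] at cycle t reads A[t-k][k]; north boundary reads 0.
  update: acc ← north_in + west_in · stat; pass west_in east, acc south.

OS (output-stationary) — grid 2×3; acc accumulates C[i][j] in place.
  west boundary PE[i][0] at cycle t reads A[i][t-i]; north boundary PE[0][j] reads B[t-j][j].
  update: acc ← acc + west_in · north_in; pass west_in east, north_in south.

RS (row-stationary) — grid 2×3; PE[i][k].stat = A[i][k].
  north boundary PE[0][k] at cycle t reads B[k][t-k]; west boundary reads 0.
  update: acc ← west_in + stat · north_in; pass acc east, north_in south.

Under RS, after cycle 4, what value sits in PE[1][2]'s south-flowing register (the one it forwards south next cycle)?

RS on a 2×3 grid — tracing PE[1][2] and its feeders:
  after 0 — PE[0][2] acc=0, pass-E 0, pass-S 0
  after 0 — PE[1][1] acc=0, pass-E 0, pass-S 0
  after 0 — PE[1][2] acc=0, pass-E 0, pass-S 0
  after 1 — PE[0][2] acc=0, pass-E 0, pass-S 0
  after 1 — PE[1][1] acc=0, pass-E 0, pass-S 0
  after 1 — PE[1][2] acc=0, pass-E 0, pass-S 0
  after 2 — PE[0][2] acc=19, pass-E 19, pass-S 3
  after 2 — PE[1][1] acc=29, pass-E 29, pass-S 4
  after 2 — PE[1][2] acc=0, pass-E 0, pass-S 0
  after 3 — PE[0][2] acc=21, pass-E 21, pass-S 1
  after 3 — PE[1][1] acc=41, pass-E 41, pass-S 4
  after 3 — PE[1][2] acc=41, pass-E 41, pass-S 3
  after 4 — PE[0][2] acc=21, pass-E 21, pass-S 2
  after 4 — PE[1][1] acc=47, pass-E 47, pass-S 7
  after 4 — PE[1][2] acc=45, pass-E 45, pass-S 1

register = 1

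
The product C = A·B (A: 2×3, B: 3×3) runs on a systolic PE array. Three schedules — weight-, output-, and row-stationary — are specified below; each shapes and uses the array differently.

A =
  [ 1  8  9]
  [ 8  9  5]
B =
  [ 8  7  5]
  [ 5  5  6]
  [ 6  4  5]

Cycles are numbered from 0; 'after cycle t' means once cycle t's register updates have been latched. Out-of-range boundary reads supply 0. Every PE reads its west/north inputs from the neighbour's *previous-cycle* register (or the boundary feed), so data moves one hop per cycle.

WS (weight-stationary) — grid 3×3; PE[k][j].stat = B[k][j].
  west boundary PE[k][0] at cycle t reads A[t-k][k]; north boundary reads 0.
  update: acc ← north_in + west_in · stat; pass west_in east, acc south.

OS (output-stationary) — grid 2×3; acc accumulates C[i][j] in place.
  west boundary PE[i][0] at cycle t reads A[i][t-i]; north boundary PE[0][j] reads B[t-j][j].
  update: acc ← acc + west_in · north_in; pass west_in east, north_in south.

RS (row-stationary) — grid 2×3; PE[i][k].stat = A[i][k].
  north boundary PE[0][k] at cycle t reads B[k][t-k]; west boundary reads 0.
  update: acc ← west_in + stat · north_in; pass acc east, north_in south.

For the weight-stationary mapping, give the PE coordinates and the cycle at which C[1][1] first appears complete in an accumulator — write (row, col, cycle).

WS — PE[2][1] is where C[1][1] collects:
  c0 r2c1: 0 / 0 / 0
  c1 r2c1: 0 / 0 / 0
  c2 r2c1: 0 / 0 / 0
  c3 r2c1: 83 / 9 / 83
  c4 r2c1: 121 / 5 / 121

(row, col, cycle) = (2, 1, 4)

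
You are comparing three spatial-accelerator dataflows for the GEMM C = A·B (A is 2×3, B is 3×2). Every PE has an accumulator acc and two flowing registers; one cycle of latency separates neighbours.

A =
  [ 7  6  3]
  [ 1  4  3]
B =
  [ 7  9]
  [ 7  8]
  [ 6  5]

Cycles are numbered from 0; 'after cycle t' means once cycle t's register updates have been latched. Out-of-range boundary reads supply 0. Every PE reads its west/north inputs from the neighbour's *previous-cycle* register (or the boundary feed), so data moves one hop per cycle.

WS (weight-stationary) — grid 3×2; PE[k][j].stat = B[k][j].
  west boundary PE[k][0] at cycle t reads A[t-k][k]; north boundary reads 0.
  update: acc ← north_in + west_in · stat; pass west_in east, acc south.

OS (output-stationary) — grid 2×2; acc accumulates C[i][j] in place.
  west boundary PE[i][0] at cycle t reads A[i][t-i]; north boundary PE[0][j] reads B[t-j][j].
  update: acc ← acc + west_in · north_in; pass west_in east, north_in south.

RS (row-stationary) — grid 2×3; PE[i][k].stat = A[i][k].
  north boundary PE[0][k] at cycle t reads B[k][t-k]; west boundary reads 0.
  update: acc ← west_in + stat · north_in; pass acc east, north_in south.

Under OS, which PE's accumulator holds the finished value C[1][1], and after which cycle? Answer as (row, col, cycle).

(row, col, cycle) = (1, 1, 4)

OS: C[1][1] accumulates in PE[1][1]:
  @0  [1,1]  acc 0  |  →0  ↓0
  @1  [1,1]  acc 0  |  →0  ↓0
  @2  [1,1]  acc 9  |  →1  ↓9
  @3  [1,1]  acc 41  |  →4  ↓8
  @4  [1,1]  acc 56  |  →3  ↓5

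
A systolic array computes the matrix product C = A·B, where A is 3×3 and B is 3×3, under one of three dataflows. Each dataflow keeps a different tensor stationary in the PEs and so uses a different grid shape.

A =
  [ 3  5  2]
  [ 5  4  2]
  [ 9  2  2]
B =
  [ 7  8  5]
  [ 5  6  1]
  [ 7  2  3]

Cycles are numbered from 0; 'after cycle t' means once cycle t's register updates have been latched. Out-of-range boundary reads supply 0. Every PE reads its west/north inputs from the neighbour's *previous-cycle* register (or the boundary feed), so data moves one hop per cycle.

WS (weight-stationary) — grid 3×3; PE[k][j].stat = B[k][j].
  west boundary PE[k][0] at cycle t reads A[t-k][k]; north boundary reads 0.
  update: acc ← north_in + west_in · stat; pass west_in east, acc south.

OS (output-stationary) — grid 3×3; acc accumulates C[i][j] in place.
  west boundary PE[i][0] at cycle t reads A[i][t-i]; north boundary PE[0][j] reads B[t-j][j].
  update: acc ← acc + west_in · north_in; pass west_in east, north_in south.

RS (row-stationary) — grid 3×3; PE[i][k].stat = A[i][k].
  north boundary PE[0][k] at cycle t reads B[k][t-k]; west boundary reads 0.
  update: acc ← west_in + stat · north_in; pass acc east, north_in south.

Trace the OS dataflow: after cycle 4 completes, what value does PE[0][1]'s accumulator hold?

Tracing OS — 3×3 array, target PE[0][1]:
  cycle 0: PE[0][0] → acc 21, east 3, south 7
  cycle 0: PE[0][1] → acc 0, east 0, south 0
  cycle 1: PE[0][0] → acc 46, east 5, south 5
  cycle 1: PE[0][1] → acc 24, east 3, south 8
  cycle 2: PE[0][0] → acc 60, east 2, south 7
  cycle 2: PE[0][1] → acc 54, east 5, south 6
  cycle 3: PE[0][0] → acc 60, east 0, south 0
  cycle 3: PE[0][1] → acc 58, east 2, south 2
  cycle 4: PE[0][0] → acc 60, east 0, south 0
  cycle 4: PE[0][1] → acc 58, east 0, south 0

PE[0][1].acc = 58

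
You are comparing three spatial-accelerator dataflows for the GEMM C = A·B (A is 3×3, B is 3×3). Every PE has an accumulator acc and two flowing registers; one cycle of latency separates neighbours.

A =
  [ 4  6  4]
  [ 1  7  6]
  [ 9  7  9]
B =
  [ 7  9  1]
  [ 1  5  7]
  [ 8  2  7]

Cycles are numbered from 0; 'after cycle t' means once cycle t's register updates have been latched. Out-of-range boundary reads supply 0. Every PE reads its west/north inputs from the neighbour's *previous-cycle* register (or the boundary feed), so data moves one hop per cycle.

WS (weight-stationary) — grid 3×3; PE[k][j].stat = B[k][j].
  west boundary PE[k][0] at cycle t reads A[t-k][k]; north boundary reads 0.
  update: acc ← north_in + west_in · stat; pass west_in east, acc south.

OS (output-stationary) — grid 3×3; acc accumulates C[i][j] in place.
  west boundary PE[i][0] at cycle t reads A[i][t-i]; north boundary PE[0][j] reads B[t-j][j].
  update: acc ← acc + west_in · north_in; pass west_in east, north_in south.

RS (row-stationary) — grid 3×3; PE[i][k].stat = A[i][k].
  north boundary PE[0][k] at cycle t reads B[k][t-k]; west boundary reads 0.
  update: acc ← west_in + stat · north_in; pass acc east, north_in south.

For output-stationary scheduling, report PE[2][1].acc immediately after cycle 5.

OS 3×3: PE[2][1] cycle-by-cycle (with neighbour feeds):
  @0  [1,1]  acc 0  |  →0  ↓0
  @0  [2,0]  acc 0  |  →0  ↓0
  @0  [2,1]  acc 0  |  →0  ↓0
  @1  [1,1]  acc 0  |  →0  ↓0
  @1  [2,0]  acc 0  |  →0  ↓0
  @1  [2,1]  acc 0  |  →0  ↓0
  @2  [1,1]  acc 9  |  →1  ↓9
  @2  [2,0]  acc 63  |  →9  ↓7
  @2  [2,1]  acc 0  |  →0  ↓0
  @3  [1,1]  acc 44  |  →7  ↓5
  @3  [2,0]  acc 70  |  →7  ↓1
  @3  [2,1]  acc 81  |  →9  ↓9
  @4  [1,1]  acc 56  |  →6  ↓2
  @4  [2,0]  acc 142  |  →9  ↓8
  @4  [2,1]  acc 116  |  →7  ↓5
  @5  [1,1]  acc 56  |  →0  ↓0
  @5  [2,0]  acc 142  |  →0  ↓0
  @5  [2,1]  acc 134  |  →9  ↓2

PE[2][1].acc = 134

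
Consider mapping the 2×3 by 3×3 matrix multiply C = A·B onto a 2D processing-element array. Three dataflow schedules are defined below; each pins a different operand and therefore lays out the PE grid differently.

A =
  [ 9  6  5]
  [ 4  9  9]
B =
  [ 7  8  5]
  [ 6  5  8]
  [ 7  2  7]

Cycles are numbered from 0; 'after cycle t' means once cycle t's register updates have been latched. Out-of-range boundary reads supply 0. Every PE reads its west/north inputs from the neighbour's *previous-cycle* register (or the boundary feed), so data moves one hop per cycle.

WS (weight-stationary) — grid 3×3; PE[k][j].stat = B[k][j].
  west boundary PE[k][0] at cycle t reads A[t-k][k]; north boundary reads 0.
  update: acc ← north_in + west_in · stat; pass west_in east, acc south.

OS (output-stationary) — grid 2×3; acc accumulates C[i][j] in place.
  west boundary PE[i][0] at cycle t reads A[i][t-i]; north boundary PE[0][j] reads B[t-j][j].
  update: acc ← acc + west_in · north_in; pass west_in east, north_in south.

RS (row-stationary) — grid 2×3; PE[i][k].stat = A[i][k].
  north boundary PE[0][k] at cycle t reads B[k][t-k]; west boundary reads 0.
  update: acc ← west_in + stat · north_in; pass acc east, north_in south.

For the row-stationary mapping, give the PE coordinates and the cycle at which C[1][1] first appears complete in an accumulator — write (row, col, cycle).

Under RS, C[1][1] lands at PE[1][2]:
  after 0 — PE[1][2] acc=0, pass-E 0, pass-S 0
  after 1 — PE[1][2] acc=0, pass-E 0, pass-S 0
  after 2 — PE[1][2] acc=0, pass-E 0, pass-S 0
  after 3 — PE[1][2] acc=145, pass-E 145, pass-S 7
  after 4 — PE[1][2] acc=95, pass-E 95, pass-S 2

(row, col, cycle) = (1, 2, 4)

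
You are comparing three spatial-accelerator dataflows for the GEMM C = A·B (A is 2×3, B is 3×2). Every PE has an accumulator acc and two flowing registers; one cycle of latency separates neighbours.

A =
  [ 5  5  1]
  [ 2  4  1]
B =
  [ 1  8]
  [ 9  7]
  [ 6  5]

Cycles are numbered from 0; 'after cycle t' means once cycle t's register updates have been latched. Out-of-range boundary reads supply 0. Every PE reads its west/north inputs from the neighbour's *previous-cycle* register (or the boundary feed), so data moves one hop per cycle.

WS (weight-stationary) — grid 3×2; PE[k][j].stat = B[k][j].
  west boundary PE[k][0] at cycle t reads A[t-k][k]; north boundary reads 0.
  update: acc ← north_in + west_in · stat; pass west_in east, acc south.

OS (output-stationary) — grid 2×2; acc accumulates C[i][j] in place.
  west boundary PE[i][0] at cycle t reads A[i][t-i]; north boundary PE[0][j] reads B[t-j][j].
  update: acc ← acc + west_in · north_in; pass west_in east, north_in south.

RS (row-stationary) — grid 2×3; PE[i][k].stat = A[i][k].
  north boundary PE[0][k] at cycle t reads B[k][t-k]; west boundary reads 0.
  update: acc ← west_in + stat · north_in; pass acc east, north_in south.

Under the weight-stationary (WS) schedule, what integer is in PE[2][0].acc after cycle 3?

WS 3×2: PE[2][0] cycle-by-cycle (with neighbour feeds):
  @0  [1,0]  acc 0  |  →0  ↓0
  @0  [2,0]  acc 0  |  →0  ↓0
  @1  [1,0]  acc 50  |  →5  ↓50
  @1  [2,0]  acc 0  |  →0  ↓0
  @2  [1,0]  acc 38  |  →4  ↓38
  @2  [2,0]  acc 56  |  →1  ↓56
  @3  [1,0]  acc 0  |  →0  ↓0
  @3  [2,0]  acc 44  |  →1  ↓44

PE[2][0].acc = 44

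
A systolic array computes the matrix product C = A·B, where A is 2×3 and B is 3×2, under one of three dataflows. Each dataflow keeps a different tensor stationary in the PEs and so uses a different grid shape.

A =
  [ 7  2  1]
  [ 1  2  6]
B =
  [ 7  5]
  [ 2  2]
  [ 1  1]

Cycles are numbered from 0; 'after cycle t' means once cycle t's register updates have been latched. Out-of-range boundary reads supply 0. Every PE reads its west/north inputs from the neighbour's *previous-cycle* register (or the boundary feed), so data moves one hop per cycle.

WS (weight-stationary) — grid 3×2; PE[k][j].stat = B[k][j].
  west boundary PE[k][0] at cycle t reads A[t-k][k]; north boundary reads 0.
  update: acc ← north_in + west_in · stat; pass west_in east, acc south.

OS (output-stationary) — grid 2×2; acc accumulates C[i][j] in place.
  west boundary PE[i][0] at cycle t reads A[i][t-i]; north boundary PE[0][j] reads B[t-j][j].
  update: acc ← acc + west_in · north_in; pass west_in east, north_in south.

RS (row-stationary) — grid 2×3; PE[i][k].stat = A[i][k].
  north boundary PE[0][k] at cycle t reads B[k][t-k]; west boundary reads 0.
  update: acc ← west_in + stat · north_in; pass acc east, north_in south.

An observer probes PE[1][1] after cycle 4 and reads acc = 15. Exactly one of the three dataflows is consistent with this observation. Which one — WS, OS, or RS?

Under WS (3×2), PE[1][1]:
  0: (1,1).acc=0  regs=<0,0>
  1: (1,1).acc=0  regs=<0,0>
  2: (1,1).acc=39  regs=<2,39>
  3: (1,1).acc=9  regs=<2,9>
  4: (1,1).acc=0  regs=<0,0>
Under OS (2×2), PE[1][1]:
  0: (1,1).acc=0  regs=<0,0>
  1: (1,1).acc=0  regs=<0,0>
  2: (1,1).acc=5  regs=<1,5>
  3: (1,1).acc=9  regs=<2,2>
  4: (1,1).acc=15  regs=<6,1>
Under RS (2×3), PE[1][1]:
  0: (1,1).acc=0  regs=<0,0>
  1: (1,1).acc=0  regs=<0,0>
  2: (1,1).acc=11  regs=<11,2>
  3: (1,1).acc=9  regs=<9,2>
  4: (1,1).acc=0  regs=<0,0>

dataflow = OS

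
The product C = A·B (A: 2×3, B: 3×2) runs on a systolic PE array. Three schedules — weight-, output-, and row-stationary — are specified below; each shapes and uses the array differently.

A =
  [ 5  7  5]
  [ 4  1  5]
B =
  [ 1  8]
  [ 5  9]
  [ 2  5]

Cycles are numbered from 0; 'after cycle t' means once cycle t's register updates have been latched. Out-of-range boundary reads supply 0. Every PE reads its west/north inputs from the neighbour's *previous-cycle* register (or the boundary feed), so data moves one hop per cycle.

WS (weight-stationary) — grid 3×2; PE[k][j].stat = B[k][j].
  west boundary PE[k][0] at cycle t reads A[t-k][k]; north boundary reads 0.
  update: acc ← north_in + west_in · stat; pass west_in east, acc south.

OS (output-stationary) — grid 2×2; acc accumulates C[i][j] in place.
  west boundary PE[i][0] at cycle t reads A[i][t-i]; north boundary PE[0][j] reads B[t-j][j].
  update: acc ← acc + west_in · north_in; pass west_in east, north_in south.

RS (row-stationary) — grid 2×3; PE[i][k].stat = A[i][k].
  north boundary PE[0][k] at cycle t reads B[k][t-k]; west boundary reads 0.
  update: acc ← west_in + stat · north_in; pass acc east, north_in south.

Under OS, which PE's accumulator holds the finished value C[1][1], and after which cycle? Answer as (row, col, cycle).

(row, col, cycle) = (1, 1, 4)

Under OS, C[1][1] lands at PE[1][1]:
  after 0 — PE[1][1] acc=0, pass-E 0, pass-S 0
  after 1 — PE[1][1] acc=0, pass-E 0, pass-S 0
  after 2 — PE[1][1] acc=32, pass-E 4, pass-S 8
  after 3 — PE[1][1] acc=41, pass-E 1, pass-S 9
  after 4 — PE[1][1] acc=66, pass-E 5, pass-S 5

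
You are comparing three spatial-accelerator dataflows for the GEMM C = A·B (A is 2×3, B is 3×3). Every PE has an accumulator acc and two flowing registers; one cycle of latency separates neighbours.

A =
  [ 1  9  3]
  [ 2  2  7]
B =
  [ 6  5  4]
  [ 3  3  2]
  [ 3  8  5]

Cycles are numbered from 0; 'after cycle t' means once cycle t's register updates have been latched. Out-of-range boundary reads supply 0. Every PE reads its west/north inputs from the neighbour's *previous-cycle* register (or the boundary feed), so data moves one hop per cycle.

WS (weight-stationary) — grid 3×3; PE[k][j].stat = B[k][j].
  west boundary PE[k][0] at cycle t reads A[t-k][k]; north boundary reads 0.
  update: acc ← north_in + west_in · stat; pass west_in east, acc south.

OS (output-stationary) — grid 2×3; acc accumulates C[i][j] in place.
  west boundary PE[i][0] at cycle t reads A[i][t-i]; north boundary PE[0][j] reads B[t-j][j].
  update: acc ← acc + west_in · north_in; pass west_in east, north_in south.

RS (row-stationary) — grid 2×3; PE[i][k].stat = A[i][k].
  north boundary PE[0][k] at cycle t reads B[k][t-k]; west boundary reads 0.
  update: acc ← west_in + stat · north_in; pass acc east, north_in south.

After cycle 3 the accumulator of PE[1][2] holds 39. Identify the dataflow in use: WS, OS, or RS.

WS (3×3 grid), PE[1][2]:
  c0 r1c2: 0 / 0 / 0
  c1 r1c2: 0 / 0 / 0
  c2 r1c2: 0 / 0 / 0
  c3 r1c2: 22 / 9 / 22
OS (2×3 grid), PE[1][2]:
  c0 r1c2: 0 / 0 / 0
  c1 r1c2: 0 / 0 / 0
  c2 r1c2: 0 / 0 / 0
  c3 r1c2: 8 / 2 / 4
RS (2×3 grid), PE[1][2]:
  c0 r1c2: 0 / 0 / 0
  c1 r1c2: 0 / 0 / 0
  c2 r1c2: 0 / 0 / 0
  c3 r1c2: 39 / 39 / 3

dataflow = RS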